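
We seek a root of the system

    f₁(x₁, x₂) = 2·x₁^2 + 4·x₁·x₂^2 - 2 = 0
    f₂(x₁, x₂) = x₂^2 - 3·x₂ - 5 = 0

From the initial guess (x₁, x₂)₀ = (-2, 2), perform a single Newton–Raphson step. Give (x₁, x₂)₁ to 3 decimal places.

(29.250, 9.000)

At (-2, 2): F = (-26.000, -7.000).
Jacobian J = [[4·x₁ + 4·x₂^2, 8·x₁·x₂], [0, 2·x₂ - 3]].
At the point, J = [[8.000, -32.000], [0.000, 1.000]] (det J = 8.000).
Solving J·Δ = −F gives Δ = (31.250, 7.000).
Then the next iterate is (x₁, x₂)₁ = (29.250, 9.000).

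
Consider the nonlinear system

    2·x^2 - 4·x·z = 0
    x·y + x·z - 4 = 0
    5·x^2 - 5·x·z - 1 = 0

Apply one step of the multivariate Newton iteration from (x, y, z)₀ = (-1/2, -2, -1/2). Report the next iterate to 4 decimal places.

(-0.6500, -7.0000, -0.2500)

At (-1/2, -2, -1/2): F = (-0.5000, -2.7500, -1.0000).
Jacobian J = [[4·x - 4·z, 0, -4·x], [y + z, x, x], [10·x - 5·z, 0, -5·x]].
At the point, J = [[0.0000, 0.0000, 2.0000], [-2.5000, -0.5000, -0.5000], [-2.5000, 0.0000, 2.5000]] (det J = -2.5000).
Solving J·Δ = −F gives Δ = (-0.1500, -5.0000, 0.2500).
Then the next iterate is (x, y, z)₁ = (-0.6500, -7.0000, -0.2500).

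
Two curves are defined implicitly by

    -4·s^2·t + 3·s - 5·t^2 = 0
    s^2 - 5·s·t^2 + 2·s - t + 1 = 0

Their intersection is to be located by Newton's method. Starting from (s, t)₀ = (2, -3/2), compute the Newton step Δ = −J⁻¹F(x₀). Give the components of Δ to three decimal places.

At (2, -3/2): F = (18.750, -12.000).
Jacobian J = [[-8·s·t + 3, -4·s^2 - 10·t], [2·s - 5·t^2 + 2, -10·s·t - 1]].
At the point, J = [[27.000, -1.000], [-5.250, 29.000]] (det J = 777.750).
Solving J·Δ = −F gives Δ = (-0.684, 0.290).

(-0.684, 0.290)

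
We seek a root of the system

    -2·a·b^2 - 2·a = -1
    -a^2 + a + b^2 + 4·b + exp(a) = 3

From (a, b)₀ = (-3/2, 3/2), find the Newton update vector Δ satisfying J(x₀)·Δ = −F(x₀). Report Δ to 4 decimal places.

(0.7154, -0.6778)

At (-3/2, 3/2): F = (10.7500, 1.723130).
Jacobian J = [[-2·b^2 - 2, -4·a·b], [-2·a + exp(a) + 1, 2·b + 4]].
At the point, J = [[-6.5000, 9.0000], [4.223130, 7.0000]] (det J = -83.508171).
Solving J·Δ = −F gives Δ = (0.7154, -0.6778).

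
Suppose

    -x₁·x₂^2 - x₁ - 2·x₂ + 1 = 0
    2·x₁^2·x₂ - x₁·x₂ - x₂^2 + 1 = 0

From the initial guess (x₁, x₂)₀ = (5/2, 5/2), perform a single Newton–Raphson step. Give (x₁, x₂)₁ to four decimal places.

(1.8940, 1.2772)

At (5/2, 5/2): F = (-22.1250, 19.7500).
Jacobian J = [[-x₂^2 - 1, -2·x₁·x₂ - 2], [4·x₁·x₂ - x₂, 2·x₁^2 - x₁ - 2·x₂]].
At the point, J = [[-7.2500, -14.5000], [22.5000, 5.0000]] (det J = 290.0000).
Solving J·Δ = −F gives Δ = (-0.6060, -1.2228).
Then the next iterate is (x₁, x₂)₁ = (1.8940, 1.2772).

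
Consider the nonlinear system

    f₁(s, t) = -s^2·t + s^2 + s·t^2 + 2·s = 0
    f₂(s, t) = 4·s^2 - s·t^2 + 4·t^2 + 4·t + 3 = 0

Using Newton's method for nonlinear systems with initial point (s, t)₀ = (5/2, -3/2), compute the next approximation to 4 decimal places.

(1.0753, -1.3264)

At (5/2, -3/2): F = (26.2500, 25.3750).
Jacobian J = [[-2·s·t + 2·s + t^2 + 2, -s^2 + 2·s·t], [8·s - t^2, -2·s·t + 8·t + 4]].
At the point, J = [[16.7500, -13.7500], [17.7500, -0.5000]] (det J = 235.6875).
Solving J·Δ = −F gives Δ = (-1.4247, 0.1736).
Then the next iterate is (s, t)₁ = (1.0753, -1.3264).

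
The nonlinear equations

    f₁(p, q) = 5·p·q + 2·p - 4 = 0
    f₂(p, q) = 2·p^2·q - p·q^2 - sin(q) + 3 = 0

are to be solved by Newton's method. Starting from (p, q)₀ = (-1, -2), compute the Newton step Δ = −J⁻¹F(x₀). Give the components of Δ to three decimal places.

(-0.404, 1.447)

At (-1, -2): F = (4.000, 3.90930).
Jacobian J = [[5·q + 2, 5·p], [4·p·q - q^2, 2·p^2 - 2·p·q - cos(q)]].
At the point, J = [[-8.000, -5.000], [4.000, -1.58385]] (det J = 32.67083).
Solving J·Δ = −F gives Δ = (-0.404, 1.447).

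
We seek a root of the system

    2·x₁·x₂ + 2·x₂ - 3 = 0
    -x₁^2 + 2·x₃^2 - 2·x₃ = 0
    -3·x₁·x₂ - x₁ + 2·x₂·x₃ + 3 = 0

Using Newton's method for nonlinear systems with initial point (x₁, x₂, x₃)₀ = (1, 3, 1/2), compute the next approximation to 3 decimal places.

At (1, 3, 1/2): F = (9.000, -1.500, -4.000).
Jacobian J = [[2·x₂, 2·x₁ + 2, 0], [-2·x₁, 0, 4·x₃ - 2], [-3·x₂ - 1, -3·x₁ + 2·x₃, 2·x₂]].
At the point, J = [[6.000, 4.000, 0.000], [-2.000, 0.000, 0.000], [-10.000, -2.000, 6.000]] (det J = 48.000).
Solving J·Δ = −F gives Δ = (-0.750, -1.125, -0.958).
Then the next iterate is (x₁, x₂, x₃)₁ = (0.250, 1.875, -0.458).

(0.250, 1.875, -0.458)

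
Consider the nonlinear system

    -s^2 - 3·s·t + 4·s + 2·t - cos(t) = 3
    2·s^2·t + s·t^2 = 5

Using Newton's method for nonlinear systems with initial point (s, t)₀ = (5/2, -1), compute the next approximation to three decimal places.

At (5/2, -1): F = (5.70970, -15.000).
Jacobian J = [[-2·s - 3·t + 4, -3·s + sin(t) + 2], [4·s·t + t^2, 2·s^2 + 2·s·t]].
At the point, J = [[2.000, -6.34147], [-9.000, 7.500]] (det J = -42.07324).
Solving J·Δ = −F gives Δ = (-1.243, 0.508).
Then the next iterate is (s, t)₁ = (1.257, -0.492).

(1.257, -0.492)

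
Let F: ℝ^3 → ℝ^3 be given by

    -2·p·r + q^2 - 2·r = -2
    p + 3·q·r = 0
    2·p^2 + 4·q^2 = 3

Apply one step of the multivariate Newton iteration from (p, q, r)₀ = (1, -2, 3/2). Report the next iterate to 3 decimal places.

At (1, -2, 3/2): F = (0.000, -8.000, 15.000).
Jacobian J = [[-2·r, 2·q, -2·p - 2], [1, 3·r, 3·q], [4·p, 8·q, 0]].
At the point, J = [[-3.000, -4.000, -4.000], [1.000, 4.500, -6.000], [4.000, -16.000, 0.000]] (det J = 520.000).
Solving J·Δ = −F gives Δ = (-0.227, 0.881, -0.711).
Then the next iterate is (p, q, r)₁ = (0.773, -1.119, 0.789).

(0.773, -1.119, 0.789)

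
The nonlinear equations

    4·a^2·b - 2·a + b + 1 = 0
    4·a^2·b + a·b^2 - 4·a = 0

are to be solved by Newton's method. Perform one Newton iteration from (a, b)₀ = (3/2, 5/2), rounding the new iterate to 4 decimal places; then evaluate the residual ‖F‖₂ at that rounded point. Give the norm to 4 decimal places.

At (3/2, 5/2): F = (23.0000, 25.8750).
Jacobian J = [[8·a·b - 2, 4·a^2 + 1], [8·a·b + b^2 - 4, 4·a^2 + 2·a·b]].
At the point, J = [[28.0000, 10.0000], [32.2500, 16.5000]] (det J = 139.5000).
Solving J·Δ = −F gives Δ = (-0.8656, 0.1237).
Then the next iterate is (a, b)₁ = (0.6344, 2.6237).
Re-evaluating at (0.6344, 2.6237): F = (6.578672, 6.053256), so ‖F‖₂ = 8.9398.

8.9398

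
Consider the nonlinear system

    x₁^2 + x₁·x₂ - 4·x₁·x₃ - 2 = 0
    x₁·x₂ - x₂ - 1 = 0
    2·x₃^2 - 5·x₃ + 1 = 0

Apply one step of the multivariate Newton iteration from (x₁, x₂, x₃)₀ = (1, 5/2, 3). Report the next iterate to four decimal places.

(1.4000, 13.7143, 2.4286)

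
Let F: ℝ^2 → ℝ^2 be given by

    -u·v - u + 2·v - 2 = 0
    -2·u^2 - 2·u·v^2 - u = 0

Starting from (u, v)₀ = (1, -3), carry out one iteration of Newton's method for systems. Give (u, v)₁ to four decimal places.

(2.0851, 0.8298)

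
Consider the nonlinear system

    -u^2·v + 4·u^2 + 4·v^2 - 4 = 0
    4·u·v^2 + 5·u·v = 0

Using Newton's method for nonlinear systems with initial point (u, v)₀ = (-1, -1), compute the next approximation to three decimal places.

At (-1, -1): F = (5.000, 1.000).
Jacobian J = [[-2·u·v + 8·u, -u^2 + 8·v], [4·v^2 + 5·v, 8·u·v + 5·u]].
At the point, J = [[-10.000, -9.000], [-1.000, 3.000]] (det J = -39.000).
Solving J·Δ = −F gives Δ = (0.615, -0.128).
Then the next iterate is (u, v)₁ = (-0.385, -1.128).

(-0.385, -1.128)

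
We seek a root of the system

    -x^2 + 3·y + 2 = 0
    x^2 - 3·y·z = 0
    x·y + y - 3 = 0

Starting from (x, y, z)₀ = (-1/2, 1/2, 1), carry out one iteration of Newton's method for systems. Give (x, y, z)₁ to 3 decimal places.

(9.375, -3.875, 2.333)

At (-1/2, 1/2, 1): F = (3.250, -1.250, -2.750).
Jacobian J = [[-2·x, 3, 0], [2·x, -3·z, -3·y], [y, x + 1, 0]].
At the point, J = [[1.000, 3.000, 0.000], [-1.000, -3.000, -1.500], [0.500, 0.500, 0.000]] (det J = -1.500).
Solving J·Δ = −F gives Δ = (9.875, -4.375, 1.333).
Then the next iterate is (x, y, z)₁ = (9.375, -3.875, 2.333).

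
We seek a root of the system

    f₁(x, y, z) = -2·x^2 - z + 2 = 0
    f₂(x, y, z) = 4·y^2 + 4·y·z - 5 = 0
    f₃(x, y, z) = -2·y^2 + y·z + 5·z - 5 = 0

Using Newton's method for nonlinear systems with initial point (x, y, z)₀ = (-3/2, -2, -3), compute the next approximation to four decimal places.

At (-3/2, -2, -3): F = (0.5000, 35.0000, -22.0000).
Jacobian J = [[-4·x, 0, -1], [0, 8·y + 4·z, 4·y], [0, -4·y + z, y + 5]].
At the point, J = [[6.0000, 0.0000, -1.0000], [0.0000, -28.0000, -8.0000], [0.0000, 5.0000, 3.0000]] (det J = -264.0000).
Solving J·Δ = −F gives Δ = (1.5871, -1.6136, 10.0227).
Then the next iterate is (x, y, z)₁ = (0.0871, -3.6136, 7.0227).

(0.0871, -3.6136, 7.0227)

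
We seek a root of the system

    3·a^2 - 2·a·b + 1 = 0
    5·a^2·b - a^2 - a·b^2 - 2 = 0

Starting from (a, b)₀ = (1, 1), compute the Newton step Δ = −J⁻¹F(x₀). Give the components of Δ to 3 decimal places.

(-0.308, 0.385)

At (1, 1): F = (2.000, 1.000).
Jacobian J = [[6·a - 2·b, -2·a], [10·a·b - 2·a - b^2, 5·a^2 - 2·a·b]].
At the point, J = [[4.000, -2.000], [7.000, 3.000]] (det J = 26.000).
Solving J·Δ = −F gives Δ = (-0.308, 0.385).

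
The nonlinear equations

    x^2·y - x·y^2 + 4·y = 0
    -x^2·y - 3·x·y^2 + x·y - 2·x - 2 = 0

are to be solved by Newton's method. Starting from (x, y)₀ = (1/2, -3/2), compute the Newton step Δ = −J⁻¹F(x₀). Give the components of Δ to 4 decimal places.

(-0.0981, 1.2404)

At (1/2, -3/2): F = (-7.5000, -6.7500).
Jacobian J = [[2·x·y - y^2, x^2 - 2·x·y + 4], [-2·x·y - 3·y^2 + y - 2, -x^2 - 6·x·y + x]].
At the point, J = [[-3.7500, 5.7500], [-8.7500, 4.7500]] (det J = 32.5000).
Solving J·Δ = −F gives Δ = (-0.0981, 1.2404).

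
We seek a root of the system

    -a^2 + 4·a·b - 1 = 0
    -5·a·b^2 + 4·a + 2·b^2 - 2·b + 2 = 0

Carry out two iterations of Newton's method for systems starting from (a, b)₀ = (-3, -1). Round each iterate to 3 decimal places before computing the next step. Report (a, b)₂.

(-2.233, -0.671)

At (-3, -1): F = (2.000, 9.000).
Jacobian J = [[-2·a + 4·b, 4·a], [-5·b^2 + 4, -10·a·b + 4·b - 2]].
At the point, J = [[2.000, -12.000], [-1.000, -36.000]] (det J = -84.000).
Solving J·Δ = −F gives Δ = (0.429, 0.238).
Then the next iterate is (a, b)₁ = (-2.571, -0.762).
Round to (-2.571, -0.762) and repeat: F = (0.22637, 1.86547), J = [[2.094, -10.284], [1.09678, -24.63902]].
Δ = (0.338, 0.091), so (a, b)₂ = (-2.233, -0.671).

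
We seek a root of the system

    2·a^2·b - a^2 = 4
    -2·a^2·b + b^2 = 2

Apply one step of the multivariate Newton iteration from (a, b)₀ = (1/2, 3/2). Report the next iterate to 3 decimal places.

At (1/2, 3/2): F = (-3.500, -0.500).
Jacobian J = [[4·a·b - 2·a, 2·a^2], [-4·a·b, -2·a^2 + 2·b]].
At the point, J = [[2.000, 0.500], [-3.000, 2.500]] (det J = 6.500).
Solving J·Δ = −F gives Δ = (1.308, 1.769).
Then the next iterate is (a, b)₁ = (1.808, 3.269).

(1.808, 3.269)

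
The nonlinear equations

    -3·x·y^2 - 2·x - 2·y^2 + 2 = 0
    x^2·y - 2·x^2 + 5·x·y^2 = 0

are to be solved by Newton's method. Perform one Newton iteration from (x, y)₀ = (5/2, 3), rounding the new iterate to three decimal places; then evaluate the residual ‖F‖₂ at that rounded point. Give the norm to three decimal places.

18.144

At (5/2, 3): F = (-88.500, 118.750).
Jacobian J = [[-3·y^2 - 2, -6·x·y - 4·y], [2·x·y - 4·x + 5·y^2, x^2 + 10·x·y]].
At the point, J = [[-29.000, -57.000], [50.000, 81.250]] (det J = 493.750).
Solving J·Δ = −F gives Δ = (0.854, -1.987).
Then the next iterate is (x, y)₁ = (3.354, 1.013).
Re-evaluating at (3.354, 1.013): F = (-17.08565, 6.10578), so ‖F‖₂ = 18.144.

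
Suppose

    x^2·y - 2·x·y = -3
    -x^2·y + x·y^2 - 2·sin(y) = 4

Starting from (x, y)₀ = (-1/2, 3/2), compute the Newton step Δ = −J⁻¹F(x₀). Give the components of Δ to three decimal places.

(-0.039, -4.039)

At (-1/2, 3/2): F = (4.875, -7.49499).
Jacobian J = [[2·x·y - 2·y, x^2 - 2·x], [-2·x·y + y^2, -x^2 + 2·x·y - 2·cos(y)]].
At the point, J = [[-4.500, 1.250], [3.750, -1.89147]] (det J = 3.82413).
Solving J·Δ = −F gives Δ = (-0.039, -4.039).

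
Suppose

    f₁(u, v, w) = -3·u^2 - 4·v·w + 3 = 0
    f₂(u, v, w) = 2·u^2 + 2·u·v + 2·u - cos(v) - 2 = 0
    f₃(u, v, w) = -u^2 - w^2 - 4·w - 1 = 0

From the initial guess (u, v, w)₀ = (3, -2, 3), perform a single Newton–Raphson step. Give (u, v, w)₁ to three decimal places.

(3.319, -4.673, -0.292)

At (3, -2, 3): F = (0.000, 10.41615, -31.000).
Jacobian J = [[-6·u, -4·w, -4·v], [4·u + 2·v + 2, 2·u + sin(v), 0], [-2·u, 0, -2·w - 4]].
At the point, J = [[-18.000, -12.000, 8.000], [10.000, 5.09070, 0.000], [-6.000, 0.000, -10.000]] (det J = -39.31981).
Solving J·Δ = −F gives Δ = (0.319, -2.673, -3.292).
Then the next iterate is (u, v, w)₁ = (3.319, -4.673, -0.292).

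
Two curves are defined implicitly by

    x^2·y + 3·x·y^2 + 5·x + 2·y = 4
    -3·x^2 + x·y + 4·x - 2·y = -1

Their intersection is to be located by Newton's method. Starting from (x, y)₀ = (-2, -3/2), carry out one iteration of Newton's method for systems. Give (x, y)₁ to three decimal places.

(-0.907, -0.788)

At (-2, -3/2): F = (-36.500, -13.000).
Jacobian J = [[2·x·y + 3·y^2 + 5, x^2 + 6·x·y + 2], [-6·x + y + 4, x - 2]].
At the point, J = [[17.750, 24.000], [14.500, -4.000]] (det J = -419.000).
Solving J·Δ = −F gives Δ = (1.093, 0.712).
Then the next iterate is (x, y)₁ = (-0.907, -0.788).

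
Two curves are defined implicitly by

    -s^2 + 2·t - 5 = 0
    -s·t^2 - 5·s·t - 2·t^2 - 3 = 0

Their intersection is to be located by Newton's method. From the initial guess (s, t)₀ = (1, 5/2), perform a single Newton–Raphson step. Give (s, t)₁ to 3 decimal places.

(-0.142, 1.858)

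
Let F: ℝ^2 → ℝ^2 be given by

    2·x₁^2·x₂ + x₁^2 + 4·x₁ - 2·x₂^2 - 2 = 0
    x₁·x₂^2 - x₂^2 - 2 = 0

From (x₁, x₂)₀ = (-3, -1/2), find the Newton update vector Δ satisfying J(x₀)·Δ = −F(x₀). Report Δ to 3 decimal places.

(-0.182, 0.761)

At (-3, -1/2): F = (-14.500, -3.000).
Jacobian J = [[4·x₁·x₂ + 2·x₁ + 4, 2·x₁^2 - 4·x₂], [x₂^2, 2·x₁·x₂ - 2·x₂]].
At the point, J = [[4.000, 20.000], [0.250, 4.000]] (det J = 11.000).
Solving J·Δ = −F gives Δ = (-0.182, 0.761).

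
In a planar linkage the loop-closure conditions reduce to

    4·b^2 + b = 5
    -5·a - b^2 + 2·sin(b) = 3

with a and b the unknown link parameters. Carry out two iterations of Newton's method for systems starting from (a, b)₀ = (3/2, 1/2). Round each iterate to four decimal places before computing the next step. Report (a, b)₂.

(-0.4532, 1.0151)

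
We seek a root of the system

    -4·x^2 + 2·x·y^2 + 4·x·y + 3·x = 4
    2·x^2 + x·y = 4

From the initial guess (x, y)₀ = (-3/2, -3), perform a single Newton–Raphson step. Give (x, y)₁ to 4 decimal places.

(-1.2353, -1.2549)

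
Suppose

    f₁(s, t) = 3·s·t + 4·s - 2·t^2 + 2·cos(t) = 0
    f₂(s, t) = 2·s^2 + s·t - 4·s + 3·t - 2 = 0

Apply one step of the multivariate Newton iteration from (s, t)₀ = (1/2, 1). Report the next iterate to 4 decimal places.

(0.0554, 0.8730)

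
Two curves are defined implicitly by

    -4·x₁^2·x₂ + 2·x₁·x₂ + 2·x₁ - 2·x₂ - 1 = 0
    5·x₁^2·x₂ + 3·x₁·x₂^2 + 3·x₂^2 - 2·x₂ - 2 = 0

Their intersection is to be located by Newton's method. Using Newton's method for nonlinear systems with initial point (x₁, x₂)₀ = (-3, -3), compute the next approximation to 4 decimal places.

At (-3, -3): F = (125.0000, -185.0000).
Jacobian J = [[-8·x₁·x₂ + 2·x₂ + 2, -4·x₁^2 + 2·x₁ - 2], [10·x₁·x₂ + 3·x₂^2, 5·x₁^2 + 6·x₁·x₂ + 6·x₂ - 2]].
At the point, J = [[-76.0000, -44.0000], [117.0000, 79.0000]] (det J = -856.0000).
Solving J·Δ = −F gives Δ = (2.0269, -0.6600).
Then the next iterate is (x₁, x₂)₁ = (-0.9731, -3.6600).

(-0.9731, -3.6600)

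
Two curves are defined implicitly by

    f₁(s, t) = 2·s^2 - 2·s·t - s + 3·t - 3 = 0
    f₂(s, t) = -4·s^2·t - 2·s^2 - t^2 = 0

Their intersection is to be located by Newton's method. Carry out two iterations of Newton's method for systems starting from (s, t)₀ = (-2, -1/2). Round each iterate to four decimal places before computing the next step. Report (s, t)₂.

(-1.5300, -0.5291)

At (-2, -1/2): F = (3.5000, -0.2500).
Jacobian J = [[4·s - 2·t - 1, -2·s + 3], [-8·s·t - 4·s, -4·s^2 - 2·t]].
At the point, J = [[-8.0000, 7.0000], [0.0000, -15.0000]] (det J = 120.0000).
Solving J·Δ = −F gives Δ = (0.4229, -0.0167).
Then the next iterate is (s, t)₁ = (-1.5771, -0.5167).
Round to (-1.5771, -0.5167) and repeat: F = (0.371714, -0.100831), J = [[-6.2750, 6.1542], [-0.210701, -8.915578]].
Δ = (0.0471, -0.0124), so (s, t)₂ = (-1.5300, -0.5291).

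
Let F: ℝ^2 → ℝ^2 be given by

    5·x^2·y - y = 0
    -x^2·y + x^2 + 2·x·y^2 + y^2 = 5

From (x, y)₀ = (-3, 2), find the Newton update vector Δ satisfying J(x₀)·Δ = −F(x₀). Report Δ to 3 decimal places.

(0.940, -0.719)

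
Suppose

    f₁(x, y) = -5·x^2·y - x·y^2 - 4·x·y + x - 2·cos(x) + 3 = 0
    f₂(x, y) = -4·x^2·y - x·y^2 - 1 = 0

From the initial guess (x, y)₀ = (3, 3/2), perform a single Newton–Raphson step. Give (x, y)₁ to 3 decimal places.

(1.476, 1.423)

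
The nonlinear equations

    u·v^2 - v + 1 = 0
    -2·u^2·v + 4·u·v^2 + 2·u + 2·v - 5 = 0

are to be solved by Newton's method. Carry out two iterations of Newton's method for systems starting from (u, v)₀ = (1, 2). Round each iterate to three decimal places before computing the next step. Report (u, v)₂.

(0.211, 1.320)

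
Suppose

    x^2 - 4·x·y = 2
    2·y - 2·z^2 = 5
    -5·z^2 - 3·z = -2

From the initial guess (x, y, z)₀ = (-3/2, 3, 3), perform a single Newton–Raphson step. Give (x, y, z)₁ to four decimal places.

At (-3/2, 3, 3): F = (18.2500, -17.0000, -52.0000).
Jacobian J = [[2·x - 4·y, -4·x, 0], [0, 2, -4·z], [0, 0, -10·z - 3]].
At the point, J = [[-15.0000, 6.0000, 0.0000], [0.0000, 2.0000, -12.0000], [0.0000, 0.0000, -33.0000]] (det J = 990.0000).
Solving J·Δ = −F gives Δ = (0.8348, -0.9545, -1.5758).
Then the next iterate is (x, y, z)₁ = (-0.6652, 2.0455, 1.4242).

(-0.6652, 2.0455, 1.4242)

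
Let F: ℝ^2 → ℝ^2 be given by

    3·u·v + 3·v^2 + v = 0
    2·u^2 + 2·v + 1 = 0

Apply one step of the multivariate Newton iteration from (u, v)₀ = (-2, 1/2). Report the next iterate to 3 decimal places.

At (-2, 1/2): F = (-1.750, 10.000).
Jacobian J = [[3·v, 3·u + 6·v + 1], [4·u, 2]].
At the point, J = [[1.500, -2.000], [-8.000, 2.000]] (det J = -13.000).
Solving J·Δ = −F gives Δ = (1.269, 0.077).
Then the next iterate is (u, v)₁ = (-0.731, 0.577).

(-0.731, 0.577)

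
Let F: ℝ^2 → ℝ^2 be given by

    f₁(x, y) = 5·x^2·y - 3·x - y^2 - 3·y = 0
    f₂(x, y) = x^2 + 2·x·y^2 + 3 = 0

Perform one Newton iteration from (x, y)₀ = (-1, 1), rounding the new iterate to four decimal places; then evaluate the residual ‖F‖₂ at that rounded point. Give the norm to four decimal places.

1.1383

At (-1, 1): F = (4.0000, 2.0000).
Jacobian J = [[10·x·y - 3, 5·x^2 - 2·y - 3], [2·x + 2·y^2, 4·x·y]].
At the point, J = [[-13.0000, 0.0000], [0.0000, -4.0000]] (det J = 52.0000).
Solving J·Δ = −F gives Δ = (0.3077, 0.5000).
Then the next iterate is (x, y)₁ = (-0.6923, 1.5000).
Re-evaluating at (-0.6923, 1.5000): F = (-1.078505, 0.363929), so ‖F‖₂ = 1.1383.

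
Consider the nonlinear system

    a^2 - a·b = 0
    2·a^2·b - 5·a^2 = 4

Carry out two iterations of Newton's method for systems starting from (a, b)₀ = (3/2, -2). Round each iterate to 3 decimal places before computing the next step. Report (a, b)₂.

(-0.115, -2.007)

At (3/2, -2): F = (5.250, -24.250).
Jacobian J = [[2·a - b, -a], [4·a·b - 10·a, 2·a^2]].
At the point, J = [[5.000, -1.500], [-27.000, 4.500]] (det J = -18.000).
Solving J·Δ = −F gives Δ = (-0.708, 1.139).
Then the next iterate is (a, b)₁ = (0.792, -0.861).
Round to (0.792, -0.861) and repeat: F = (1.30918, -8.21647), J = [[2.445, -0.792], [-10.64765, 1.25453]].
Δ = (-0.907, -1.146), so (a, b)₂ = (-0.115, -2.007).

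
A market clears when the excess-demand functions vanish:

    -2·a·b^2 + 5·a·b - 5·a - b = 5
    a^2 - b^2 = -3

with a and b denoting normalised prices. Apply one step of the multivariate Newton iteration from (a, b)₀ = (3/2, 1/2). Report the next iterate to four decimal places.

At (3/2, 1/2): F = (-10.0000, 5.0000).
Jacobian J = [[-2·b^2 + 5·b - 5, -4·a·b + 5·a - 1], [2·a, -2·b]].
At the point, J = [[-3.0000, 3.5000], [3.0000, -1.0000]] (det J = -7.5000).
Solving J·Δ = −F gives Δ = (-1.0000, 2.0000).
Then the next iterate is (a, b)₁ = (0.5000, 2.5000).

(0.5000, 2.5000)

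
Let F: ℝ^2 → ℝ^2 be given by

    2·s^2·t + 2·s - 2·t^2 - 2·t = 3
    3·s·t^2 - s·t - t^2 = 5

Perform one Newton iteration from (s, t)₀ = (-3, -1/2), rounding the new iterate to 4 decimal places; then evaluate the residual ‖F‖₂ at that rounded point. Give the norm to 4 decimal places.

8.1405

At (-3, -1/2): F = (-17.5000, -9.0000).
Jacobian J = [[4·s·t + 2, 2·s^2 - 4·t - 2], [3·t^2 - t, 6·s·t - s - 2·t]].
At the point, J = [[8.0000, 18.0000], [1.2500, 13.0000]] (det J = 81.5000).
Solving J·Δ = −F gives Δ = (0.8037, 0.6150).
Then the next iterate is (s, t)₁ = (-2.1963, 0.1150).
Re-evaluating at (-2.1963, 0.1150): F = (-6.539591, -4.847789), so ‖F‖₂ = 8.1405.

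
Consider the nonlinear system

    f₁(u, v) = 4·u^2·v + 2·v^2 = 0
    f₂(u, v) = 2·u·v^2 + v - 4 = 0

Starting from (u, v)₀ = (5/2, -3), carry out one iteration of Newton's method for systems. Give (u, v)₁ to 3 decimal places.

(1.730, -2.167)

At (5/2, -3): F = (-57.000, 38.000).
Jacobian J = [[8·u·v, 4·u^2 + 4·v], [2·v^2, 4·u·v + 1]].
At the point, J = [[-60.000, 13.000], [18.000, -29.000]] (det J = 1506.000).
Solving J·Δ = −F gives Δ = (-0.770, 0.833).
Then the next iterate is (u, v)₁ = (1.730, -2.167).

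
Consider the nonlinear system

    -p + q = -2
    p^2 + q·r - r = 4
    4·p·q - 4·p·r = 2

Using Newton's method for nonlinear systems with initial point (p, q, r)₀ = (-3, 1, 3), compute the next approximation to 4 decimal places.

(-7.3333, -9.3333, -12.0556)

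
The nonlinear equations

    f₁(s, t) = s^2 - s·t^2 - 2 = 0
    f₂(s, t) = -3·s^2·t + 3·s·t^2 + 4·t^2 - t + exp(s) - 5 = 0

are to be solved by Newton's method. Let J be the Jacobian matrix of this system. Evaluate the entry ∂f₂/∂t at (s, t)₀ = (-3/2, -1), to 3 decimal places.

-6.750

∂f₂/∂t = -3·s^2 + 6·s·t + 8·t - 1.
At (-3/2, -1) this is -6.750.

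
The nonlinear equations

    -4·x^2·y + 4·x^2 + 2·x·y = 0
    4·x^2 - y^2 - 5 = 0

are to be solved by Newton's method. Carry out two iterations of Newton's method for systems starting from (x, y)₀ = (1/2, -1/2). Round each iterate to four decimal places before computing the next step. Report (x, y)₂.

(-0.9181, 1.4438)

At (1/2, -1/2): F = (1.0000, -4.2500).
Jacobian J = [[-8·x·y + 8·x + 2·y, -4·x^2 + 2·x], [8·x, -2·y]].
At the point, J = [[5.0000, 0.0000], [4.0000, 1.0000]] (det J = 5.0000).
Solving J·Δ = −F gives Δ = (-0.2000, 5.0500).
Then the next iterate is (x, y)₁ = (0.3000, 4.5500).
Round to (0.3000, 4.5500) and repeat: F = (1.4520, -25.3425), J = [[0.5800, 0.2400], [2.4000, -9.1000]].
Δ = (-1.2181, -3.1062), so (x, y)₂ = (-0.9181, 1.4438).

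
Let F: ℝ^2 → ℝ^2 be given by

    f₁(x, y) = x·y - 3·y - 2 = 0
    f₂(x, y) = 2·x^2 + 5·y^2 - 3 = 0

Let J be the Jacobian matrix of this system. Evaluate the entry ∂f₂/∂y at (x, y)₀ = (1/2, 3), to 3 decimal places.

30.000

∂f₂/∂y = 10·y.
At (1/2, 3) this is 30.000.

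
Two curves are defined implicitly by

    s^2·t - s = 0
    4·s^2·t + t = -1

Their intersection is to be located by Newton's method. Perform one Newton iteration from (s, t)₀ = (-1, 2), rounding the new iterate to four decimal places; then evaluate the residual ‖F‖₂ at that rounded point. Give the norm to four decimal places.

At (-1, 2): F = (3.0000, 11.0000).
Jacobian J = [[2·s·t - 1, s^2], [8·s·t, 4·s^2 + 1]].
At the point, J = [[-5.0000, 1.0000], [-16.0000, 5.0000]] (det J = -9.0000).
Solving J·Δ = −F gives Δ = (0.4444, -0.7778).
Then the next iterate is (s, t)₁ = (-0.5556, 1.2222).
Re-evaluating at (-0.5556, 1.2222): F = (0.932883, 3.731330), so ‖F‖₂ = 3.8462.

3.8462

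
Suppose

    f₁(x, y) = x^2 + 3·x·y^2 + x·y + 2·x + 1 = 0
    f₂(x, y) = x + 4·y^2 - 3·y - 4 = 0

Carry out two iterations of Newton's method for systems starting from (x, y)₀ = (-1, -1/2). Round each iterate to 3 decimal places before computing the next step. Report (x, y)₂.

At (-1, -1/2): F = (-0.250, -2.500).
Jacobian J = [[2·x + 3·y^2 + y + 2, 6·x·y + x], [1, 8·y - 3]].
At the point, J = [[0.250, 2.000], [1.000, -7.000]] (det J = -3.750).
Solving J·Δ = −F gives Δ = (1.800, -0.100).
Then the next iterate is (x, y)₁ = (0.800, -0.600).
Round to (0.800, -0.600) and repeat: F = (3.624, 0.040), J = [[4.080, -2.080], [1.000, -7.800]].
Δ = (-0.948, -0.116), so (x, y)₂ = (-0.148, -0.716).

(-0.148, -0.716)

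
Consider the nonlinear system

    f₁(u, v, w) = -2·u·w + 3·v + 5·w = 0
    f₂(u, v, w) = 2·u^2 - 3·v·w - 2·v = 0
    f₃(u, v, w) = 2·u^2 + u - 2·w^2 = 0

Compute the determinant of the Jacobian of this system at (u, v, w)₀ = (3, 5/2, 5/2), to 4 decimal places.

J = [[-2·w, 3, -2·u + 5], [4·u, -3·w - 2, -3·v], [4·u + 1, 0, -4·w]].
At the point, J = [[-5.0000, 3.0000, -1.0000], [12.0000, -9.5000, -7.5000], [13.0000, 0.0000, -10.0000]].
det J = -531.0000.

-531.0000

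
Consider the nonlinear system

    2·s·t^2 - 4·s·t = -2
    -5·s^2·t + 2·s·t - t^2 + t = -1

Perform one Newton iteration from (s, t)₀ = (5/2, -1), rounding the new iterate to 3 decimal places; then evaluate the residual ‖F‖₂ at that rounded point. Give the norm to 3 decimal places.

At (5/2, -1): F = (17.000, 25.250).
Jacobian J = [[2·t^2 - 4·t, 4·s·t - 4·s], [-10·s·t + 2·t, -5·s^2 + 2·s - 2·t + 1]].
At the point, J = [[6.000, -20.000], [23.000, -23.250]] (det J = 320.500).
Solving J·Δ = −F gives Δ = (-0.342, 0.747).
Then the next iterate is (s, t)₁ = (2.158, -0.253).
Re-evaluating at (2.158, -0.253): F = (4.46016, 5.48210), so ‖F‖₂ = 7.067.

7.067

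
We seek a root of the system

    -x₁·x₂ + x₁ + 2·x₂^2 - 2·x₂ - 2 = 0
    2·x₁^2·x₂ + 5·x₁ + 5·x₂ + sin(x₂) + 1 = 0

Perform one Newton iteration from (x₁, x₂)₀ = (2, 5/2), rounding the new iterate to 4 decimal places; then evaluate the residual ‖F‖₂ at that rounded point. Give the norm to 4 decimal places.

14.9981

At (2, 5/2): F = (2.5000, 44.098472).
Jacobian J = [[-x₂ + 1, -x₁ + 4·x₂ - 2], [4·x₁·x₂ + 5, 2·x₁^2 + cos(x₂) + 5]].
At the point, J = [[-1.5000, 6.0000], [25.0000, 12.198856]] (det J = -168.298285).
Solving J·Δ = −F gives Δ = (-1.3909, -0.7644).
Then the next iterate is (x₁, x₂)₁ = (0.6091, 1.7356).
Re-evaluating at (0.6091, 1.7356): F = (0.105361, 14.997776), so ‖F‖₂ = 14.9981.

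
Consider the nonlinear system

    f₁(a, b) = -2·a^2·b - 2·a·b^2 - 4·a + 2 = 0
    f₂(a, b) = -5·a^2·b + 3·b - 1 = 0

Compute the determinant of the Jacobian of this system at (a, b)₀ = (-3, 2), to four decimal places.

-864.0000

J = [[-4·a·b - 2·b^2 - 4, -2·a^2 - 4·a·b], [-10·a·b, -5·a^2 + 3]].
At the point, J = [[12.0000, 6.0000], [60.0000, -42.0000]].
det J = -864.0000.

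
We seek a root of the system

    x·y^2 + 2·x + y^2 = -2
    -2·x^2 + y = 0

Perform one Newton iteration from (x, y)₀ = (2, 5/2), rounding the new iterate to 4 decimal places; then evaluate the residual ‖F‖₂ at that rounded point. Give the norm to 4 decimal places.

At (2, 5/2): F = (24.7500, -5.5000).
Jacobian J = [[y^2 + 2, 2·x·y + 2·y], [-4·x, 1]].
At the point, J = [[8.2500, 15.0000], [-8.0000, 1.0000]] (det J = 128.2500).
Solving J·Δ = −F gives Δ = (-0.8363, -1.1901).
Then the next iterate is (x, y)₁ = (1.1637, 1.3099).
Re-evaluating at (1.1637, 1.3099): F = (8.039959, -1.398495), so ‖F‖₂ = 8.1607.

8.1607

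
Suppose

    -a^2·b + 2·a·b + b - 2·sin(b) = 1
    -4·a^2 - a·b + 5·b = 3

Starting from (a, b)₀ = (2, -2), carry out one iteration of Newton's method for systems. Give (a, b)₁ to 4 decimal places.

(0.8775, 1.0952)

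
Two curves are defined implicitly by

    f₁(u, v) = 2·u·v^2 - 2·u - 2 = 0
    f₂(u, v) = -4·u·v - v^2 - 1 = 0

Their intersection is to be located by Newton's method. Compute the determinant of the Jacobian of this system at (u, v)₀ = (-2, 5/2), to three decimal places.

J = [[2·v^2 - 2, 4·u·v], [-4·v, -4·u - 2·v]].
At the point, J = [[10.500, -20.000], [-10.000, 3.000]].
det J = -168.500.

-168.500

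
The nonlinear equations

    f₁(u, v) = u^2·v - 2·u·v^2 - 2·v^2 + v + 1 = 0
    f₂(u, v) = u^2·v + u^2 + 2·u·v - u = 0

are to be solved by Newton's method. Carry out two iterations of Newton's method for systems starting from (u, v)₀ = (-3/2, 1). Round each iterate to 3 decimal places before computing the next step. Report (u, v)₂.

At (-3/2, 1): F = (5.250, 3.000).
Jacobian J = [[2·u·v - 2·v^2, u^2 - 4·u·v - 4·v + 1], [2·u·v + 2·u + 2·v - 1, u^2 + 2·u]].
At the point, J = [[-5.000, 5.250], [-5.000, -0.750]] (det J = 30.000).
Solving J·Δ = −F gives Δ = (0.656, -0.375).
Then the next iterate is (u, v)₁ = (-0.844, 0.625).
Round to (-0.844, 0.625) and repeat: F = (1.94834, 0.94655), J = [[-1.83625, 1.32234], [-2.493, -0.97566]].
Δ = (0.620, -0.613), so (u, v)₂ = (-0.224, 0.012).

(-0.224, 0.012)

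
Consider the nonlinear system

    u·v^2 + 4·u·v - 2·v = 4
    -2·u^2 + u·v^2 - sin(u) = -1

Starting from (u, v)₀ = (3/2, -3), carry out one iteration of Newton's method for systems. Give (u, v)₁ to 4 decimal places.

At (3/2, -3): F = (-2.5000, 9.002505).
Jacobian J = [[v^2 + 4·v, 2·u·v + 4·u - 2], [-4·u + v^2 - cos(u), 2·u·v]].
At the point, J = [[-3.0000, -5.0000], [2.929263, -9.0000]] (det J = 41.646314).
Solving J·Δ = −F gives Δ = (-1.6211, 0.4727).
Then the next iterate is (u, v)₁ = (-0.1211, -2.5273).

(-0.1211, -2.5273)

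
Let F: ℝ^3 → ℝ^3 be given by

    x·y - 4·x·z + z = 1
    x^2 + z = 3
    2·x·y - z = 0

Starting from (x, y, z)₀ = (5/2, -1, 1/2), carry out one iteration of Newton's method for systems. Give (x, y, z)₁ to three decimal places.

(1.843, -0.256, 0.037)

At (5/2, -1, 1/2): F = (-8.000, 3.750, -5.500).
Jacobian J = [[y - 4·z, x, -4·x + 1], [2·x, 0, 1], [2·y, 2·x, -1]].
At the point, J = [[-3.000, 2.500, -9.000], [5.000, 0.000, 1.000], [-2.000, 5.000, -1.000]] (det J = -202.500).
Solving J·Δ = −F gives Δ = (-0.657, 0.744, -0.463).
Then the next iterate is (x, y, z)₁ = (1.843, -0.256, 0.037).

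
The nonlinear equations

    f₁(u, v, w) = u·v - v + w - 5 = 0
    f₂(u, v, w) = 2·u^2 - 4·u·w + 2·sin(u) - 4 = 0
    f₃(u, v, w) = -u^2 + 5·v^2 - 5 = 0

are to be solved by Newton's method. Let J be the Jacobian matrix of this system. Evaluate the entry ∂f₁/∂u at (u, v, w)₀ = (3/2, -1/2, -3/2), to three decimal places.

-0.500

∂f₁/∂u = v.
At (3/2, -1/2, -3/2) this is -0.500.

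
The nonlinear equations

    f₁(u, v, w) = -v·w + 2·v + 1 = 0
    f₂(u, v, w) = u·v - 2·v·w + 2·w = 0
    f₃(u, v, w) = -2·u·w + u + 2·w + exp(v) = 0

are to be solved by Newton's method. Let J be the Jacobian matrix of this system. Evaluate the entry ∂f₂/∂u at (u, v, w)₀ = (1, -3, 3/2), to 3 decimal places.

-3.000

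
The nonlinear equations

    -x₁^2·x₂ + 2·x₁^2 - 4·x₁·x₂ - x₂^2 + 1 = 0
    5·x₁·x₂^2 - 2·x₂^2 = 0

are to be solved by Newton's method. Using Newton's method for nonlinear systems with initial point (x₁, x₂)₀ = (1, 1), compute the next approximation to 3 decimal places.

At (1, 1): F = (-3.000, 3.000).
Jacobian J = [[-2·x₁·x₂ + 4·x₁ - 4·x₂, -x₁^2 - 4·x₁ - 2·x₂], [5·x₂^2, 10·x₁·x₂ - 4·x₂]].
At the point, J = [[-2.000, -7.000], [5.000, 6.000]] (det J = 23.000).
Solving J·Δ = −F gives Δ = (-0.130, -0.391).
Then the next iterate is (x₁, x₂)₁ = (0.870, 0.609).

(0.870, 0.609)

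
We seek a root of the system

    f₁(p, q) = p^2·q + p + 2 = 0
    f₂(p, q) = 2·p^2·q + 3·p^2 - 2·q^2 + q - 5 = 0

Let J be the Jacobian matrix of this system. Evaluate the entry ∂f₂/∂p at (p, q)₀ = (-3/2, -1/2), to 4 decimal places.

∂f₂/∂p = 4·p·q + 6·p.
At (-3/2, -1/2) this is -6.0000.

-6.0000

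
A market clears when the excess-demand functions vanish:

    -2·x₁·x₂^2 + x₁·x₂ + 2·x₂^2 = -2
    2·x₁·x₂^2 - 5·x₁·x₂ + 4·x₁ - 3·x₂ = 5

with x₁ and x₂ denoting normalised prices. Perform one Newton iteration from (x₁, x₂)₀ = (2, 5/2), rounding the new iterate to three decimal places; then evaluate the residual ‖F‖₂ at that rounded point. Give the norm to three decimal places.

40.824

At (2, 5/2): F = (-5.500, -4.500).
Jacobian J = [[-2·x₂^2 + x₂, -4·x₁·x₂ + x₁ + 4·x₂], [2·x₂^2 - 5·x₂ + 4, 4·x₁·x₂ - 5·x₁ - 3]].
At the point, J = [[-10.000, -8.000], [4.000, 7.000]] (det J = -38.000).
Solving J·Δ = −F gives Δ = (-1.961, 1.763).
Then the next iterate is (x₁, x₂)₁ = (0.039, 4.263).
Re-evaluating at (0.039, 4.263): F = (37.09509, -17.04678), so ‖F‖₂ = 40.824.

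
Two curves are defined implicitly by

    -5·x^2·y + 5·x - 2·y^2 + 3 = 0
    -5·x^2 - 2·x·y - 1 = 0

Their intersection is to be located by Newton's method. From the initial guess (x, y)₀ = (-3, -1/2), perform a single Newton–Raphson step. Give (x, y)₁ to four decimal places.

At (-3, -1/2): F = (10.0000, -49.0000).
Jacobian J = [[-10·x·y + 5, -5·x^2 - 4·y], [-10·x - 2·y, -2·x]].
At the point, J = [[-10.0000, -43.0000], [31.0000, 6.0000]] (det J = 1273.0000).
Solving J·Δ = −F gives Δ = (1.6080, -0.1414).
Then the next iterate is (x, y)₁ = (-1.3920, -0.6414).

(-1.3920, -0.6414)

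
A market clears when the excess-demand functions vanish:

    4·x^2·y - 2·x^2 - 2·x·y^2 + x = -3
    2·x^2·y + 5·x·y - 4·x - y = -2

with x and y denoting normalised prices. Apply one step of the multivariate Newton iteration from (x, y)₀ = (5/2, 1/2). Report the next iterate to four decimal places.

(2.8793, 0.2780)

At (5/2, 1/2): F = (4.2500, 4.0000).
Jacobian J = [[8·x·y - 4·x - 2·y^2 + 1, 4·x^2 - 4·x·y], [4·x·y + 5·y - 4, 2·x^2 + 5·x - 1]].
At the point, J = [[0.5000, 20.0000], [3.5000, 24.0000]] (det J = -58.0000).
Solving J·Δ = −F gives Δ = (0.3793, -0.2220).
Then the next iterate is (x, y)₁ = (2.8793, 0.2780).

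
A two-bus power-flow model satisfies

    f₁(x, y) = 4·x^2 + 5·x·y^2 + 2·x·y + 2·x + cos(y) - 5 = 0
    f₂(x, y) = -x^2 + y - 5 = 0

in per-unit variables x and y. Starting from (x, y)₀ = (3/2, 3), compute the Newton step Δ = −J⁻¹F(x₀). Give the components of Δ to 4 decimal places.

(-1.3708, 0.1377)

At (3/2, 3): F = (82.510008, -4.2500).
Jacobian J = [[8·x + 5·y^2 + 2·y + 2, 10·x·y + 2·x - sin(y)], [-2·x, 1]].
At the point, J = [[65.0000, 47.858880], [-3.0000, 1.0000]] (det J = 208.576640).
Solving J·Δ = −F gives Δ = (-1.3708, 0.1377).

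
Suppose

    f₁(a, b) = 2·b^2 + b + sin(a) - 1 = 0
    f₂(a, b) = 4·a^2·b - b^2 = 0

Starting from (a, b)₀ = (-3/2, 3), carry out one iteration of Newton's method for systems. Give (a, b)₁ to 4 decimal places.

(-1.1220, 1.5362)

At (-3/2, 3): F = (19.002505, 18.0000).
Jacobian J = [[cos(a), 4·b + 1], [8·a·b, 4·a^2 - 2·b]].
At the point, J = [[0.070737, 13.0000], [-36.0000, 3.0000]] (det J = 468.212212).
Solving J·Δ = −F gives Δ = (0.3780, -1.4638).
Then the next iterate is (a, b)₁ = (-1.1220, 1.5362).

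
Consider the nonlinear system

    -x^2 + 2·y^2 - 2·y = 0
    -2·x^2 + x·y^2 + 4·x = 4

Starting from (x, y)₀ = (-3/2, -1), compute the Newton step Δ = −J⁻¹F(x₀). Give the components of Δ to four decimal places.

(1.2100, 0.8967)

At (-3/2, -1): F = (1.7500, -16.0000).
Jacobian J = [[-2·x, 4·y - 2], [-4·x + y^2 + 4, 2·x·y]].
At the point, J = [[3.0000, -6.0000], [11.0000, 3.0000]] (det J = 75.0000).
Solving J·Δ = −F gives Δ = (1.2100, 0.8967).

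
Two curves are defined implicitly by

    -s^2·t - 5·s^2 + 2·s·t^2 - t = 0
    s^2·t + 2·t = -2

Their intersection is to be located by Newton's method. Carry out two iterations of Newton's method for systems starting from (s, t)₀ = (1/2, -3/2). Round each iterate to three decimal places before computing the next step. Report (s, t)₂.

(0.641, -0.830)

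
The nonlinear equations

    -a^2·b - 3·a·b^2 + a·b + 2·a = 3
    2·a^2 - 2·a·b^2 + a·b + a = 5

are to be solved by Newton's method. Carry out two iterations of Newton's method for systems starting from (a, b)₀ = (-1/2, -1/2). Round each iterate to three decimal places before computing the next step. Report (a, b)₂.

(-1.261, -1.374)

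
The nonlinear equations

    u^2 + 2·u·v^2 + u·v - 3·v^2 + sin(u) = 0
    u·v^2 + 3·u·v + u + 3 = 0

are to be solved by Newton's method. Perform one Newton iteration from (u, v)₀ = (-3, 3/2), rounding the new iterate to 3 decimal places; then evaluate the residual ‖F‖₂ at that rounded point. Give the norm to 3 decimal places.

At (-3, 3/2): F = (-15.89112, -20.250).
Jacobian J = [[2·u + 2·v^2 + v + cos(u), 4·u·v + u - 6·v], [v^2 + 3·v + 1, 2·u·v + 3·u]].
At the point, J = [[-0.98999, -30.000], [7.750, -18.000]] (det J = 250.31986).
Solving J·Δ = −F gives Δ = (1.284, -0.572).
Then the next iterate is (u, v)₁ = (-1.716, 0.928).
Re-evaluating at (-1.716, 0.928): F = (-5.17640, -4.97114), so ‖F‖₂ = 7.177.

7.177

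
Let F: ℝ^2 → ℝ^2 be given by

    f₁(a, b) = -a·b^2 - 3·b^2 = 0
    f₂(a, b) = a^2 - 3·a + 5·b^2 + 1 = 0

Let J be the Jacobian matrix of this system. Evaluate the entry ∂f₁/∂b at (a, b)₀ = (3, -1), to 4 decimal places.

12.0000

∂f₁/∂b = -2·a·b - 6·b.
At (3, -1) this is 12.0000.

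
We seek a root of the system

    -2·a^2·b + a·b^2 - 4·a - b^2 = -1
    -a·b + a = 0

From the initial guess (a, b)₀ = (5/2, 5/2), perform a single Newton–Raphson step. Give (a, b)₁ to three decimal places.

(1.316, 1.710)

At (5/2, 5/2): F = (-30.875, -3.750).
Jacobian J = [[-4·a·b + b^2 - 4, -2·a^2 + 2·a·b - 2·b], [-b + 1, -a]].
At the point, J = [[-22.750, -5.000], [-1.500, -2.500]] (det J = 49.375).
Solving J·Δ = −F gives Δ = (-1.184, -0.790).
Then the next iterate is (a, b)₁ = (1.316, 1.710).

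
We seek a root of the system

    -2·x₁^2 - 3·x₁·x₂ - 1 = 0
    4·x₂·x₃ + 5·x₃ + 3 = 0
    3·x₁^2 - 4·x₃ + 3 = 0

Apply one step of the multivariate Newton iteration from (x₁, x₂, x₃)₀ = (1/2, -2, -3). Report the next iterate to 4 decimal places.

(0.1551, -1.9197, 0.6788)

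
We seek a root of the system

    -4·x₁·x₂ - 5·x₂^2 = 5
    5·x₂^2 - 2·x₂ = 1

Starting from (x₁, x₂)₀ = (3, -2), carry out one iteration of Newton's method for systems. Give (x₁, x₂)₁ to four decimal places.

At (3, -2): F = (-1.0000, 23.0000).
Jacobian J = [[-4·x₂, -4·x₁ - 10·x₂], [0, 10·x₂ - 2]].
At the point, J = [[8.0000, 8.0000], [0.0000, -22.0000]] (det J = -176.0000).
Solving J·Δ = −F gives Δ = (-0.9205, 1.0455).
Then the next iterate is (x₁, x₂)₁ = (2.0795, -0.9545).

(2.0795, -0.9545)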